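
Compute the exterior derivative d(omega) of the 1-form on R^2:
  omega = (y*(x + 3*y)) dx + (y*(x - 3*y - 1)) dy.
d(omega) = (-x - 5*y) dx ∧ dy

For a 1-form omega = sum_i f_i dx_i, the exterior derivative is
  d(omega) = sum_{i < j} (∂f_j/∂x_i - ∂f_i/∂x_j) dx_i ∧ dx_j.
  coefficient of dx ∧ dy: ∂f_2/∂x - ∂f_1/∂y = ∂(y*(x - 3*y - 1))/∂x - ∂(y*(x + 3*y))/∂y = -x - 5*y
Assembling: d(omega) = (-x - 5*y) dx ∧ dy.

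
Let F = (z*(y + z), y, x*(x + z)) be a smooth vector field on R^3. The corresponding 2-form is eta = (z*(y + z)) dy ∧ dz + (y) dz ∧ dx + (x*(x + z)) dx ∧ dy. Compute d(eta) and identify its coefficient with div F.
d(eta) = (x + 1) dx ∧ dy ∧ dz; div F = x + 1

For a 2-form in R^3 of the form above, applying d gives a 3-form with coefficient ∂P/∂x + ∂Q/∂y + ∂R/∂z:
  ∂P/∂x = 0
  ∂Q/∂y = 1
  ∂R/∂z = x
Sum = x + 1, which is exactly div F.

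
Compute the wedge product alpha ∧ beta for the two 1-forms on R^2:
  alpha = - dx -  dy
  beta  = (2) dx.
alpha ∧ beta = (2) dx ∧ dy

Distribute the wedge, using dx_i ∧ dx_j = -dx_j ∧ dx_i and dx_i ∧ dx_i = 0. For each pair (i, j) with i < j, the coefficient of dx_i ∧ dx_j in alpha ∧ beta is (alpha_i * beta_j - alpha_j * beta_i). Collecting: alpha ∧ beta = (2) dx ∧ dy.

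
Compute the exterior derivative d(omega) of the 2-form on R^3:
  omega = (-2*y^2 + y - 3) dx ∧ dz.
d(omega) = (4*y - 1) dx ∧ dy ∧ dz

For a 2-form omega = sum_{i<j} g_{ij} dx_i ∧ dx_j, the exterior derivative is
  d(omega) = sum_{i<j} d(g_{ij}) ∧ dx_i ∧ dx_j = sum_{i<j, k} (∂g_{ij}/∂x_k) dx_k ∧ dx_i ∧ dx_j.
Expand each term, using dx_k ∧ dx_i ∧ dx_j = sgn(permutation) dx_{(a)} ∧ dx_{(b)} ∧ dx_{(c)} with (a < b < c) sorted:
  d(-2*y^2 + y - 3) includes (∂/∂y)(-2*y^2 + y - 3) dy = (1 - 4*y) dy, which multiplied by dx ∧ dz gives (4*y - 1) dx ∧ dy ∧ dz
Collecting like 3-forms: d(omega) = (4*y - 1) dx ∧ dy ∧ dz.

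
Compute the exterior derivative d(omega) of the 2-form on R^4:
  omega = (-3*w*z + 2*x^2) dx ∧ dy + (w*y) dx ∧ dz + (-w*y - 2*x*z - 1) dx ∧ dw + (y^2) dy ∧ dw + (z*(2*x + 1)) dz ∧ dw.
d(omega) = (-4*w) dx ∧ dy ∧ dz + (w - 3*z) dx ∧ dy ∧ dw + (2*x + y + 2*z) dx ∧ dz ∧ dw

For a 2-form omega = sum_{i<j} g_{ij} dx_i ∧ dx_j, the exterior derivative is
  d(omega) = sum_{i<j} d(g_{ij}) ∧ dx_i ∧ dx_j = sum_{i<j, k} (∂g_{ij}/∂x_k) dx_k ∧ dx_i ∧ dx_j.
Expand each term, using dx_k ∧ dx_i ∧ dx_j = sgn(permutation) dx_{(a)} ∧ dx_{(b)} ∧ dx_{(c)} with (a < b < c) sorted:
  d(-3*w*z + 2*x^2) includes (∂/∂z)(-3*w*z + 2*x^2) dz = (-3*w) dz, which multiplied by dx ∧ dy gives (-3*w) dx ∧ dy ∧ dz
  d(-3*w*z + 2*x^2) includes (∂/∂w)(-3*w*z + 2*x^2) dw = (-3*z) dw, which multiplied by dx ∧ dy gives (-3*z) dx ∧ dy ∧ dw
  d(w*y) includes (∂/∂y)(w*y) dy = (w) dy, which multiplied by dx ∧ dz gives (-w) dx ∧ dy ∧ dz
  d(w*y) includes (∂/∂w)(w*y) dw = (y) dw, which multiplied by dx ∧ dz gives (y) dx ∧ dz ∧ dw
  d(-w*y - 2*x*z - 1) includes (∂/∂y)(-w*y - 2*x*z - 1) dy = (-w) dy, which multiplied by dx ∧ dw gives (w) dx ∧ dy ∧ dw
  d(-w*y - 2*x*z - 1) includes (∂/∂z)(-w*y - 2*x*z - 1) dz = (-2*x) dz, which multiplied by dx ∧ dw gives (2*x) dx ∧ dz ∧ dw
  d(z*(2*x + 1)) includes (∂/∂x)(z*(2*x + 1)) dx = (2*z) dx, which multiplied by dz ∧ dw gives (2*z) dx ∧ dz ∧ dw
Collecting like 3-forms: d(omega) = (-4*w) dx ∧ dy ∧ dz + (w - 3*z) dx ∧ dy ∧ dw + (2*x + y + 2*z) dx ∧ dz ∧ dw.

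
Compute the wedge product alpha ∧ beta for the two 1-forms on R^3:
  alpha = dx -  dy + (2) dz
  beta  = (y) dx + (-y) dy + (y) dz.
alpha ∧ beta = (-y) dx ∧ dz + (y) dy ∧ dz

Distribute the wedge, using dx_i ∧ dx_j = -dx_j ∧ dx_i and dx_i ∧ dx_i = 0. For each pair (i, j) with i < j, the coefficient of dx_i ∧ dx_j in alpha ∧ beta is (alpha_i * beta_j - alpha_j * beta_i). Collecting: alpha ∧ beta = (-y) dx ∧ dz + (y) dy ∧ dz.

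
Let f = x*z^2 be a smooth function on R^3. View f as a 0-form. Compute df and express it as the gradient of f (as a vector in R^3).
df = (z^2) dx + (0) dy + (2*x*z) dz; grad f = (z^2, 0, 2*x*z)

For a 0-form f, d f = (∂f/∂x) dx + (∂f/∂y) dy + (∂f/∂z) dz. The components of the vector representation are exactly the entries of grad f in Cartesian coordinates:
  ∂f/∂x = z^2
  ∂f/∂y = 0
  ∂f/∂z = 2*x*z.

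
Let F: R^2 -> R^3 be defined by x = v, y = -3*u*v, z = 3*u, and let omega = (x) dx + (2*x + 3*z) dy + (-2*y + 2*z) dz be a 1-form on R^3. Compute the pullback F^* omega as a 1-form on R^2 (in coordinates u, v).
F^* omega = (-9*u*v + 18*u - 6*v^2) du + (-27*u^2 - 6*u*v + v) dv

Using F^*(f dg) = (f ∘ F) d(g ∘ F), substitute each coordinate x_i by F_i(u, v) in f_i, and replace dx_i by d F_i = (∂F_i/∂u) du + (∂F_i/∂v) dv.
  For the x component: f_1(F) = v; d F_1 = (0) du + (1) dv
  For the y component: f_2(F) = 9*u + 2*v; d F_2 = (-3*v) du + (-3*u) dv
  For the z component: f_3(F) = 6*u*(v + 1); d F_3 = (3) du + (0) dv
Combining and collecting du, dv coefficients:
  coeff of du: -9*u*v + 18*u - 6*v^2
  coeff of dv: -27*u^2 - 6*u*v + v
F^* omega = (-9*u*v + 18*u - 6*v^2) du + (-27*u^2 - 6*u*v + v) dv.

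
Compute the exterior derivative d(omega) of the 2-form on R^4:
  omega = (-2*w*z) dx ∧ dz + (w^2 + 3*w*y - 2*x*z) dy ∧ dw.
d(omega) = (-2*z) dx ∧ dz ∧ dw + (-2*z) dx ∧ dy ∧ dw + (2*x) dy ∧ dz ∧ dw

For a 2-form omega = sum_{i<j} g_{ij} dx_i ∧ dx_j, the exterior derivative is
  d(omega) = sum_{i<j} d(g_{ij}) ∧ dx_i ∧ dx_j = sum_{i<j, k} (∂g_{ij}/∂x_k) dx_k ∧ dx_i ∧ dx_j.
Expand each term, using dx_k ∧ dx_i ∧ dx_j = sgn(permutation) dx_{(a)} ∧ dx_{(b)} ∧ dx_{(c)} with (a < b < c) sorted:
  d(-2*w*z) includes (∂/∂w)(-2*w*z) dw = (-2*z) dw, which multiplied by dx ∧ dz gives (-2*z) dx ∧ dz ∧ dw
  d(w^2 + 3*w*y - 2*x*z) includes (∂/∂x)(w^2 + 3*w*y - 2*x*z) dx = (-2*z) dx, which multiplied by dy ∧ dw gives (-2*z) dx ∧ dy ∧ dw
  d(w^2 + 3*w*y - 2*x*z) includes (∂/∂z)(w^2 + 3*w*y - 2*x*z) dz = (-2*x) dz, which multiplied by dy ∧ dw gives (2*x) dy ∧ dz ∧ dw
Collecting like 3-forms: d(omega) = (-2*z) dx ∧ dz ∧ dw + (-2*z) dx ∧ dy ∧ dw + (2*x) dy ∧ dz ∧ dw.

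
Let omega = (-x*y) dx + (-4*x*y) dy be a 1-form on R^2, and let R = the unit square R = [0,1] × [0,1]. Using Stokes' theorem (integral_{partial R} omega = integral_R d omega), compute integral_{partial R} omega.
integral_(partial R) omega = -3/2

Stokes: integral_partial_R omega = integral_R d omega with d omega = (∂Q/∂x - ∂P/∂y) dx ∧ dy.
  ∂Q/∂x = -4*y
  ∂P/∂y = -x
  integrand = ∂Q/∂x - ∂P/∂y = x - 4*y.
Integrating over R: integral_0^1 integral_0^1 (x - 4*y) dx dy = -3/2.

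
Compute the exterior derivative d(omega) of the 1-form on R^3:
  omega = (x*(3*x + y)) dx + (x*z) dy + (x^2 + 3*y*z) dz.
d(omega) = (-x + z) dx ∧ dy + (2*x) dx ∧ dz + (-x + 3*z) dy ∧ dz

For a 1-form omega = sum_i f_i dx_i, the exterior derivative is
  d(omega) = sum_{i < j} (∂f_j/∂x_i - ∂f_i/∂x_j) dx_i ∧ dx_j.
  coefficient of dx ∧ dy: ∂f_2/∂x - ∂f_1/∂y = ∂(x*z)/∂x - ∂(x*(3*x + y))/∂y = -x + z
  coefficient of dx ∧ dz: ∂f_3/∂x - ∂f_1/∂z = ∂(x^2 + 3*y*z)/∂x - ∂(x*(3*x + y))/∂z = 2*x
  coefficient of dy ∧ dz: ∂f_3/∂y - ∂f_2/∂z = ∂(x^2 + 3*y*z)/∂y - ∂(x*z)/∂z = -x + 3*z
Assembling: d(omega) = (-x + z) dx ∧ dy + (2*x) dx ∧ dz + (-x + 3*z) dy ∧ dz.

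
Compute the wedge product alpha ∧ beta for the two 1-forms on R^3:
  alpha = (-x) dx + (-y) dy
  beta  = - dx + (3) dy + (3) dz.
alpha ∧ beta = (-3*x - y) dx ∧ dy + (-3*x) dx ∧ dz + (-3*y) dy ∧ dz

Distribute the wedge, using dx_i ∧ dx_j = -dx_j ∧ dx_i and dx_i ∧ dx_i = 0. For each pair (i, j) with i < j, the coefficient of dx_i ∧ dx_j in alpha ∧ beta is (alpha_i * beta_j - alpha_j * beta_i). Collecting: alpha ∧ beta = (-3*x - y) dx ∧ dy + (-3*x) dx ∧ dz + (-3*y) dy ∧ dz.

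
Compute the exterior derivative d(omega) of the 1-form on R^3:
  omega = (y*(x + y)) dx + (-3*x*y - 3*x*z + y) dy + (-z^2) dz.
d(omega) = (-x - 5*y - 3*z) dx ∧ dy + (3*x) dy ∧ dz

For a 1-form omega = sum_i f_i dx_i, the exterior derivative is
  d(omega) = sum_{i < j} (∂f_j/∂x_i - ∂f_i/∂x_j) dx_i ∧ dx_j.
  coefficient of dx ∧ dy: ∂f_2/∂x - ∂f_1/∂y = ∂(-3*x*y - 3*x*z + y)/∂x - ∂(y*(x + y))/∂y = -x - 5*y - 3*z
  coefficient of dy ∧ dz: ∂f_3/∂y - ∂f_2/∂z = ∂(-z^2)/∂y - ∂(-3*x*y - 3*x*z + y)/∂z = 3*x
Assembling: d(omega) = (-x - 5*y - 3*z) dx ∧ dy + (3*x) dy ∧ dz.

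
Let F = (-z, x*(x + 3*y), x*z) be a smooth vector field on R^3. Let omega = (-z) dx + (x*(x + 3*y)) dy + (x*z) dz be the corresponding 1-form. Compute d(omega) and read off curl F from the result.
d(omega) = (0) dy ∧ dz + (-z - 1) dz ∧ dx + (2*x + 3*y) dx ∧ dy; curl F = (0, -z - 1, 2*x + 3*y)

d omega = sum_{i<j} (∂f_j/∂x_i - ∂f_i/∂x_j) dx_i ∧ dx_j. Under the identification (dy ∧ dz, dz ∧ dx, dx ∧ dy) ↔ (e_x, e_y, e_z), the coefficients are exactly the components of curl F. Compute:
  ∂R/∂y - ∂Q/∂z = (0) - (0) = 0
  ∂P/∂z - ∂R/∂x = (-1) - (z) = -z - 1
  ∂Q/∂x - ∂P/∂y = (2*x + 3*y) - (0) = 2*x + 3*y.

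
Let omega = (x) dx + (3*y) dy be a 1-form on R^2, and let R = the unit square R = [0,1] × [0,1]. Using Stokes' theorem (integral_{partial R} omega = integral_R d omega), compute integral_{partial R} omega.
integral_(partial R) omega = 0

Stokes: integral_partial_R omega = integral_R d omega with d omega = (∂Q/∂x - ∂P/∂y) dx ∧ dy.
  ∂Q/∂x = 0
  ∂P/∂y = 0
  integrand = ∂Q/∂x - ∂P/∂y = 0.
Integrating over R: integral_0^1 integral_0^1 (0) dx dy = 0.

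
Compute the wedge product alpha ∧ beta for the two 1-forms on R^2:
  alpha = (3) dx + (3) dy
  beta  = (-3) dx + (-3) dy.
alpha ∧ beta = 0

Distribute the wedge, using dx_i ∧ dx_j = -dx_j ∧ dx_i and dx_i ∧ dx_i = 0. For each pair (i, j) with i < j, the coefficient of dx_i ∧ dx_j in alpha ∧ beta is (alpha_i * beta_j - alpha_j * beta_i). Collecting: alpha ∧ beta = 0.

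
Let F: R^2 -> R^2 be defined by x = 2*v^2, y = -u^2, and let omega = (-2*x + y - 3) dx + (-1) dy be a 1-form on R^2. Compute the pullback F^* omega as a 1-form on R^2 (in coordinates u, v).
F^* omega = (2*u) du + (4*v*(-u^2 - 4*v^2 - 3)) dv

Using F^*(f dg) = (f ∘ F) d(g ∘ F), substitute each coordinate x_i by F_i(u, v) in f_i, and replace dx_i by d F_i = (∂F_i/∂u) du + (∂F_i/∂v) dv.
  For the x component: f_1(F) = -u^2 - 4*v^2 - 3; d F_1 = (0) du + (4*v) dv
  For the y component: f_2(F) = -1; d F_2 = (-2*u) du + (0) dv
Combining and collecting du, dv coefficients:
  coeff of du: 2*u
  coeff of dv: 4*v*(-u^2 - 4*v^2 - 3)
F^* omega = (2*u) du + (4*v*(-u^2 - 4*v^2 - 3)) dv.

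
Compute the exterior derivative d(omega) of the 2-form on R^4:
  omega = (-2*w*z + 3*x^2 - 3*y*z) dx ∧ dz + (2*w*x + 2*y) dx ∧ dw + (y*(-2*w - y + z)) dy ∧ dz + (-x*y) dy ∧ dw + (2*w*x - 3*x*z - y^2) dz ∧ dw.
d(omega) = (3*z) dx ∧ dy ∧ dz + (2*w - 5*z) dx ∧ dz ∧ dw + (-y - 2) dx ∧ dy ∧ dw + (-4*y) dy ∧ dz ∧ dw

For a 2-form omega = sum_{i<j} g_{ij} dx_i ∧ dx_j, the exterior derivative is
  d(omega) = sum_{i<j} d(g_{ij}) ∧ dx_i ∧ dx_j = sum_{i<j, k} (∂g_{ij}/∂x_k) dx_k ∧ dx_i ∧ dx_j.
Expand each term, using dx_k ∧ dx_i ∧ dx_j = sgn(permutation) dx_{(a)} ∧ dx_{(b)} ∧ dx_{(c)} with (a < b < c) sorted:
  d(-2*w*z + 3*x^2 - 3*y*z) includes (∂/∂y)(-2*w*z + 3*x^2 - 3*y*z) dy = (-3*z) dy, which multiplied by dx ∧ dz gives (3*z) dx ∧ dy ∧ dz
  d(-2*w*z + 3*x^2 - 3*y*z) includes (∂/∂w)(-2*w*z + 3*x^2 - 3*y*z) dw = (-2*z) dw, which multiplied by dx ∧ dz gives (-2*z) dx ∧ dz ∧ dw
  d(2*w*x + 2*y) includes (∂/∂y)(2*w*x + 2*y) dy = (2) dy, which multiplied by dx ∧ dw gives (-2) dx ∧ dy ∧ dw
  d(y*(-2*w - y + z)) includes (∂/∂w)(y*(-2*w - y + z)) dw = (-2*y) dw, which multiplied by dy ∧ dz gives (-2*y) dy ∧ dz ∧ dw
  d(-x*y) includes (∂/∂x)(-x*y) dx = (-y) dx, which multiplied by dy ∧ dw gives (-y) dx ∧ dy ∧ dw
  d(2*w*x - 3*x*z - y^2) includes (∂/∂x)(2*w*x - 3*x*z - y^2) dx = (2*w - 3*z) dx, which multiplied by dz ∧ dw gives (2*w - 3*z) dx ∧ dz ∧ dw
  d(2*w*x - 3*x*z - y^2) includes (∂/∂y)(2*w*x - 3*x*z - y^2) dy = (-2*y) dy, which multiplied by dz ∧ dw gives (-2*y) dy ∧ dz ∧ dw
Collecting like 3-forms: d(omega) = (3*z) dx ∧ dy ∧ dz + (2*w - 5*z) dx ∧ dz ∧ dw + (-y - 2) dx ∧ dy ∧ dw + (-4*y) dy ∧ dz ∧ dw.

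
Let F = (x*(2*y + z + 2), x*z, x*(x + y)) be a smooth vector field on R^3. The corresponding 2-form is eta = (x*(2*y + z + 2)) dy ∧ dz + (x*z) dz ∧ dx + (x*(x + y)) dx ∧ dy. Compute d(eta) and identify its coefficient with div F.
d(eta) = (2*y + z + 2) dx ∧ dy ∧ dz; div F = 2*y + z + 2

For a 2-form in R^3 of the form above, applying d gives a 3-form with coefficient ∂P/∂x + ∂Q/∂y + ∂R/∂z:
  ∂P/∂x = 2*y + z + 2
  ∂Q/∂y = 0
  ∂R/∂z = 0
Sum = 2*y + z + 2, which is exactly div F.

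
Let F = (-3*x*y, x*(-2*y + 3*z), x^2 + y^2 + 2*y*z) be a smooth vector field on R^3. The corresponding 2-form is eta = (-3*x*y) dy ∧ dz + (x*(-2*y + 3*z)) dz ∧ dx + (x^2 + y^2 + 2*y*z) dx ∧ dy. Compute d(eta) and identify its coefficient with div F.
d(eta) = (-2*x - y) dx ∧ dy ∧ dz; div F = -2*x - y

For a 2-form in R^3 of the form above, applying d gives a 3-form with coefficient ∂P/∂x + ∂Q/∂y + ∂R/∂z:
  ∂P/∂x = -3*y
  ∂Q/∂y = -2*x
  ∂R/∂z = 2*y
Sum = -2*x - y, which is exactly div F.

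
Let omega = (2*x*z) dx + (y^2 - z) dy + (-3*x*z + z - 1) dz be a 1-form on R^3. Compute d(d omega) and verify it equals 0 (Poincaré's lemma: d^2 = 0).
d(d omega) = 0

Step 1: d omega = sum_{i<j} (∂f_j/∂x_i - ∂f_i/∂x_j) dx_i ∧ dx_j:
  coeff of dx ∧ dy: 0
  coeff of dx ∧ dz: -2*x - 3*z
  coeff of dy ∧ dz: 1
Step 2: Apply d again to each 2-form coefficient. The only possible 3-form in R^3 is dx ∧ dy ∧ dz, with coefficient
  ∂(coeff of dy∧dz)/∂x - ∂(coeff of dx∧dz)/∂y + ∂(coeff of dx∧dy)/∂z
  = ∂/∂x (1) - ∂/∂y (-2*x - 3*z) + ∂/∂z (0).
Each of these terms simplifies to sums of mixed partials that cancel in pairs. The result is 0 (by equality of mixed partials for smooth functions — Schwarz / Clairaut).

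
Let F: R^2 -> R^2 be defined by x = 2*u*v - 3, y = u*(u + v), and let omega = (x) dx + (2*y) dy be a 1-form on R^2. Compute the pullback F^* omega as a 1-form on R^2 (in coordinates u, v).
F^* omega = (4*u^3 + 6*u^2*v + 6*u*v^2 - 6*v) du + (2*u*(u^2 + 3*u*v - 3)) dv

Using F^*(f dg) = (f ∘ F) d(g ∘ F), substitute each coordinate x_i by F_i(u, v) in f_i, and replace dx_i by d F_i = (∂F_i/∂u) du + (∂F_i/∂v) dv.
  For the x component: f_1(F) = 2*u*v - 3; d F_1 = (2*v) du + (2*u) dv
  For the y component: f_2(F) = 2*u*(u + v); d F_2 = (2*u + v) du + (u) dv
Combining and collecting du, dv coefficients:
  coeff of du: 4*u^3 + 6*u^2*v + 6*u*v^2 - 6*v
  coeff of dv: 2*u*(u^2 + 3*u*v - 3)
F^* omega = (4*u^3 + 6*u^2*v + 6*u*v^2 - 6*v) du + (2*u*(u^2 + 3*u*v - 3)) dv.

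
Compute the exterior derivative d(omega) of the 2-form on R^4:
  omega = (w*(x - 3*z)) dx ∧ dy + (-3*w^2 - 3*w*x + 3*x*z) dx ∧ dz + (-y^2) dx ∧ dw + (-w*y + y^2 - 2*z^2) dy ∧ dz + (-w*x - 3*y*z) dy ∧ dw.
d(omega) = (-3*w) dx ∧ dy ∧ dz + (-w + x + 2*y - 3*z) dx ∧ dy ∧ dw + (-6*w - 3*x) dx ∧ dz ∧ dw + (2*y) dy ∧ dz ∧ dw

For a 2-form omega = sum_{i<j} g_{ij} dx_i ∧ dx_j, the exterior derivative is
  d(omega) = sum_{i<j} d(g_{ij}) ∧ dx_i ∧ dx_j = sum_{i<j, k} (∂g_{ij}/∂x_k) dx_k ∧ dx_i ∧ dx_j.
Expand each term, using dx_k ∧ dx_i ∧ dx_j = sgn(permutation) dx_{(a)} ∧ dx_{(b)} ∧ dx_{(c)} with (a < b < c) sorted:
  d(w*(x - 3*z)) includes (∂/∂z)(w*(x - 3*z)) dz = (-3*w) dz, which multiplied by dx ∧ dy gives (-3*w) dx ∧ dy ∧ dz
  d(w*(x - 3*z)) includes (∂/∂w)(w*(x - 3*z)) dw = (x - 3*z) dw, which multiplied by dx ∧ dy gives (x - 3*z) dx ∧ dy ∧ dw
  d(-3*w^2 - 3*w*x + 3*x*z) includes (∂/∂w)(-3*w^2 - 3*w*x + 3*x*z) dw = (-6*w - 3*x) dw, which multiplied by dx ∧ dz gives (-6*w - 3*x) dx ∧ dz ∧ dw
  d(-y^2) includes (∂/∂y)(-y^2) dy = (-2*y) dy, which multiplied by dx ∧ dw gives (2*y) dx ∧ dy ∧ dw
  d(-w*y + y^2 - 2*z^2) includes (∂/∂w)(-w*y + y^2 - 2*z^2) dw = (-y) dw, which multiplied by dy ∧ dz gives (-y) dy ∧ dz ∧ dw
  d(-w*x - 3*y*z) includes (∂/∂x)(-w*x - 3*y*z) dx = (-w) dx, which multiplied by dy ∧ dw gives (-w) dx ∧ dy ∧ dw
  d(-w*x - 3*y*z) includes (∂/∂z)(-w*x - 3*y*z) dz = (-3*y) dz, which multiplied by dy ∧ dw gives (3*y) dy ∧ dz ∧ dw
Collecting like 3-forms: d(omega) = (-3*w) dx ∧ dy ∧ dz + (-w + x + 2*y - 3*z) dx ∧ dy ∧ dw + (-6*w - 3*x) dx ∧ dz ∧ dw + (2*y) dy ∧ dz ∧ dw.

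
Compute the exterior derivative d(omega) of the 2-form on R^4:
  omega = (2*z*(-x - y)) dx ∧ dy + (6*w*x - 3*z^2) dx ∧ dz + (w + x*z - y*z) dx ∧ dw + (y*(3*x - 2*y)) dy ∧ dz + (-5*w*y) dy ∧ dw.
d(omega) = (-2*x + y) dx ∧ dy ∧ dz + (5*x + y) dx ∧ dz ∧ dw + (z) dx ∧ dy ∧ dw

For a 2-form omega = sum_{i<j} g_{ij} dx_i ∧ dx_j, the exterior derivative is
  d(omega) = sum_{i<j} d(g_{ij}) ∧ dx_i ∧ dx_j = sum_{i<j, k} (∂g_{ij}/∂x_k) dx_k ∧ dx_i ∧ dx_j.
Expand each term, using dx_k ∧ dx_i ∧ dx_j = sgn(permutation) dx_{(a)} ∧ dx_{(b)} ∧ dx_{(c)} with (a < b < c) sorted:
  d(2*z*(-x - y)) includes (∂/∂z)(2*z*(-x - y)) dz = (-2*x - 2*y) dz, which multiplied by dx ∧ dy gives (-2*x - 2*y) dx ∧ dy ∧ dz
  d(6*w*x - 3*z^2) includes (∂/∂w)(6*w*x - 3*z^2) dw = (6*x) dw, which multiplied by dx ∧ dz gives (6*x) dx ∧ dz ∧ dw
  d(w + x*z - y*z) includes (∂/∂y)(w + x*z - y*z) dy = (-z) dy, which multiplied by dx ∧ dw gives (z) dx ∧ dy ∧ dw
  d(w + x*z - y*z) includes (∂/∂z)(w + x*z - y*z) dz = (x - y) dz, which multiplied by dx ∧ dw gives (-x + y) dx ∧ dz ∧ dw
  d(y*(3*x - 2*y)) includes (∂/∂x)(y*(3*x - 2*y)) dx = (3*y) dx, which multiplied by dy ∧ dz gives (3*y) dx ∧ dy ∧ dz
Collecting like 3-forms: d(omega) = (-2*x + y) dx ∧ dy ∧ dz + (5*x + y) dx ∧ dz ∧ dw + (z) dx ∧ dy ∧ dw.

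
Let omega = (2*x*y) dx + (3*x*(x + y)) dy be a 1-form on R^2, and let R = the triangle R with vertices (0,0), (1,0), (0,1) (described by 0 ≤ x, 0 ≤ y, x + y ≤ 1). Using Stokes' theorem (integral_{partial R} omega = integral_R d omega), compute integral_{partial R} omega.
integral_(partial R) omega = 7/6

Stokes: integral_partial_R omega = integral_R d omega with d omega = (∂Q/∂x - ∂P/∂y) dx ∧ dy.
  ∂Q/∂x = 6*x + 3*y
  ∂P/∂y = 2*x
  integrand = ∂Q/∂x - ∂P/∂y = 4*x + 3*y.
Integrating over R: integral_0^1 integral_0^{1-x} (4*x + 3*y) dy dx = 7/6.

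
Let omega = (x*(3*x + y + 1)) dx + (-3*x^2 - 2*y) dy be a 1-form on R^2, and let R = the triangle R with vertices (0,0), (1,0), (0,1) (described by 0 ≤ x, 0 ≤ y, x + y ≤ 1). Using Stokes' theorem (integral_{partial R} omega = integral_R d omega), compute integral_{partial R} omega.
integral_(partial R) omega = -7/6

Stokes: integral_partial_R omega = integral_R d omega with d omega = (∂Q/∂x - ∂P/∂y) dx ∧ dy.
  ∂Q/∂x = -6*x
  ∂P/∂y = x
  integrand = ∂Q/∂x - ∂P/∂y = -7*x.
Integrating over R: integral_0^1 integral_0^{1-x} (-7*x) dy dx = -7/6.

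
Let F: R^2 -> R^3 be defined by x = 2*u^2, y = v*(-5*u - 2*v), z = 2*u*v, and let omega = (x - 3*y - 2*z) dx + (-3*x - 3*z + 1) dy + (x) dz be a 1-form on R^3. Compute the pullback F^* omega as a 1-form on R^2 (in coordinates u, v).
F^* omega = (8*u^3 + 78*u^2*v + 54*u*v^2 - 5*v) du + (34*u^3 + 54*u^2*v + 24*u*v^2 - 5*u - 4*v) dv

Using F^*(f dg) = (f ∘ F) d(g ∘ F), substitute each coordinate x_i by F_i(u, v) in f_i, and replace dx_i by d F_i = (∂F_i/∂u) du + (∂F_i/∂v) dv.
  For the x component: f_1(F) = 2*u^2 + 11*u*v + 6*v^2; d F_1 = (4*u) du + (0) dv
  For the y component: f_2(F) = -6*u^2 - 6*u*v + 1; d F_2 = (-5*v) du + (-5*u - 4*v) dv
  For the z component: f_3(F) = 2*u^2; d F_3 = (2*v) du + (2*u) dv
Combining and collecting du, dv coefficients:
  coeff of du: 8*u^3 + 78*u^2*v + 54*u*v^2 - 5*v
  coeff of dv: 34*u^3 + 54*u^2*v + 24*u*v^2 - 5*u - 4*v
F^* omega = (8*u^3 + 78*u^2*v + 54*u*v^2 - 5*v) du + (34*u^3 + 54*u^2*v + 24*u*v^2 - 5*u - 4*v) dv.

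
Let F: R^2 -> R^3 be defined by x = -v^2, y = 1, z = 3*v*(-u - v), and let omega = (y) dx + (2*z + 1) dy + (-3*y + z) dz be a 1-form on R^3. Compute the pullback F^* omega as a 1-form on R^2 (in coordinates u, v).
F^* omega = (9*v*(u*v + v^2 + 1)) du + (9*u^2*v + 27*u*v^2 + 9*u + 18*v^3 + 16*v) dv

Using F^*(f dg) = (f ∘ F) d(g ∘ F), substitute each coordinate x_i by F_i(u, v) in f_i, and replace dx_i by d F_i = (∂F_i/∂u) du + (∂F_i/∂v) dv.
  For the x component: f_1(F) = 1; d F_1 = (0) du + (-2*v) dv
  For the y component: f_2(F) = -6*u*v - 6*v^2 + 1; d F_2 = (0) du + (0) dv
  For the z component: f_3(F) = -3*u*v - 3*v^2 - 3; d F_3 = (-3*v) du + (-3*u - 6*v) dv
Combining and collecting du, dv coefficients:
  coeff of du: 9*v*(u*v + v^2 + 1)
  coeff of dv: 9*u^2*v + 27*u*v^2 + 9*u + 18*v^3 + 16*v
F^* omega = (9*v*(u*v + v^2 + 1)) du + (9*u^2*v + 27*u*v^2 + 9*u + 18*v^3 + 16*v) dv.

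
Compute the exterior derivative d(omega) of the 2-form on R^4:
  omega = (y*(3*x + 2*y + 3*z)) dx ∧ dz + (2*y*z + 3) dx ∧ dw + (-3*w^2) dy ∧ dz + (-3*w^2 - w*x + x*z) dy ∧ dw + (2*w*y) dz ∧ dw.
d(omega) = (-3*x - 4*y - 3*z) dx ∧ dy ∧ dz + (-w - z) dx ∧ dy ∧ dw + (-2*y) dx ∧ dz ∧ dw + (-4*w - x) dy ∧ dz ∧ dw

For a 2-form omega = sum_{i<j} g_{ij} dx_i ∧ dx_j, the exterior derivative is
  d(omega) = sum_{i<j} d(g_{ij}) ∧ dx_i ∧ dx_j = sum_{i<j, k} (∂g_{ij}/∂x_k) dx_k ∧ dx_i ∧ dx_j.
Expand each term, using dx_k ∧ dx_i ∧ dx_j = sgn(permutation) dx_{(a)} ∧ dx_{(b)} ∧ dx_{(c)} with (a < b < c) sorted:
  d(y*(3*x + 2*y + 3*z)) includes (∂/∂y)(y*(3*x + 2*y + 3*z)) dy = (3*x + 4*y + 3*z) dy, which multiplied by dx ∧ dz gives (-3*x - 4*y - 3*z) dx ∧ dy ∧ dz
  d(2*y*z + 3) includes (∂/∂y)(2*y*z + 3) dy = (2*z) dy, which multiplied by dx ∧ dw gives (-2*z) dx ∧ dy ∧ dw
  d(2*y*z + 3) includes (∂/∂z)(2*y*z + 3) dz = (2*y) dz, which multiplied by dx ∧ dw gives (-2*y) dx ∧ dz ∧ dw
  d(-3*w^2) includes (∂/∂w)(-3*w^2) dw = (-6*w) dw, which multiplied by dy ∧ dz gives (-6*w) dy ∧ dz ∧ dw
  d(-3*w^2 - w*x + x*z) includes (∂/∂x)(-3*w^2 - w*x + x*z) dx = (-w + z) dx, which multiplied by dy ∧ dw gives (-w + z) dx ∧ dy ∧ dw
  d(-3*w^2 - w*x + x*z) includes (∂/∂z)(-3*w^2 - w*x + x*z) dz = (x) dz, which multiplied by dy ∧ dw gives (-x) dy ∧ dz ∧ dw
  d(2*w*y) includes (∂/∂y)(2*w*y) dy = (2*w) dy, which multiplied by dz ∧ dw gives (2*w) dy ∧ dz ∧ dw
Collecting like 3-forms: d(omega) = (-3*x - 4*y - 3*z) dx ∧ dy ∧ dz + (-w - z) dx ∧ dy ∧ dw + (-2*y) dx ∧ dz ∧ dw + (-4*w - x) dy ∧ dz ∧ dw.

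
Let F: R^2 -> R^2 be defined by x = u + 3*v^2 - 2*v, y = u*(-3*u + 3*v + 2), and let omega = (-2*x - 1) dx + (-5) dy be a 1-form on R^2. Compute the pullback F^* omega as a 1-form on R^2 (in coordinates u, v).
F^* omega = (28*u - 6*v^2 - 11*v - 11) du + (-12*u*v - 11*u - 36*v^3 + 36*v^2 - 14*v + 2) dv

Using F^*(f dg) = (f ∘ F) d(g ∘ F), substitute each coordinate x_i by F_i(u, v) in f_i, and replace dx_i by d F_i = (∂F_i/∂u) du + (∂F_i/∂v) dv.
  For the x component: f_1(F) = -2*u - 6*v^2 + 4*v - 1; d F_1 = (1) du + (6*v - 2) dv
  For the y component: f_2(F) = -5; d F_2 = (-6*u + 3*v + 2) du + (3*u) dv
Combining and collecting du, dv coefficients:
  coeff of du: 28*u - 6*v^2 - 11*v - 11
  coeff of dv: -12*u*v - 11*u - 36*v^3 + 36*v^2 - 14*v + 2
F^* omega = (28*u - 6*v^2 - 11*v - 11) du + (-12*u*v - 11*u - 36*v^3 + 36*v^2 - 14*v + 2) dv.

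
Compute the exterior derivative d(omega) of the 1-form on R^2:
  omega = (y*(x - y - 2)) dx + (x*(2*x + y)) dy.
d(omega) = (3*x + 3*y + 2) dx ∧ dy

For a 1-form omega = sum_i f_i dx_i, the exterior derivative is
  d(omega) = sum_{i < j} (∂f_j/∂x_i - ∂f_i/∂x_j) dx_i ∧ dx_j.
  coefficient of dx ∧ dy: ∂f_2/∂x - ∂f_1/∂y = ∂(x*(2*x + y))/∂x - ∂(y*(x - y - 2))/∂y = 3*x + 3*y + 2
Assembling: d(omega) = (3*x + 3*y + 2) dx ∧ dy.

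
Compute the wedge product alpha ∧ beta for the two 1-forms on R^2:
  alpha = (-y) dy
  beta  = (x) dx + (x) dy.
alpha ∧ beta = (x*y) dx ∧ dy

Distribute the wedge, using dx_i ∧ dx_j = -dx_j ∧ dx_i and dx_i ∧ dx_i = 0. For each pair (i, j) with i < j, the coefficient of dx_i ∧ dx_j in alpha ∧ beta is (alpha_i * beta_j - alpha_j * beta_i). Collecting: alpha ∧ beta = (x*y) dx ∧ dy.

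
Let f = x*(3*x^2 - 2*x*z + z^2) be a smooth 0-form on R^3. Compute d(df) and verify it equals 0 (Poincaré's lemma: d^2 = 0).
d(df) = 0

Step 1: df = sum_i (∂f/∂x_i) dx_i = (9*x^2 - 4*x*z + z^2) dx + (0) dy + (2*x*(-x + z)) dz.
Step 2: Apply d again. Using the 1-form formula, the coefficient of dx ∧ dy in d(df) is ∂^2 f/∂x ∂y - ∂^2 f/∂y ∂x = (0) - (0) = 0 (equality of mixed partials for smooth f).
Similarly for dx ∧ dz and dy ∧ dz — all coefficients vanish. So d(df) = 0.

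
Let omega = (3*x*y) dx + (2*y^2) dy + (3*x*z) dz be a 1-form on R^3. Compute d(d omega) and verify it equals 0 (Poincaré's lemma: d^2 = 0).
d(d omega) = 0

Step 1: d omega = sum_{i<j} (∂f_j/∂x_i - ∂f_i/∂x_j) dx_i ∧ dx_j:
  coeff of dx ∧ dy: -3*x
  coeff of dx ∧ dz: 3*z
  coeff of dy ∧ dz: 0
Step 2: Apply d again to each 2-form coefficient. The only possible 3-form in R^3 is dx ∧ dy ∧ dz, with coefficient
  ∂(coeff of dy∧dz)/∂x - ∂(coeff of dx∧dz)/∂y + ∂(coeff of dx∧dy)/∂z
  = ∂/∂x (0) - ∂/∂y (3*z) + ∂/∂z (-3*x).
Each of these terms simplifies to sums of mixed partials that cancel in pairs. The result is 0 (by equality of mixed partials for smooth functions — Schwarz / Clairaut).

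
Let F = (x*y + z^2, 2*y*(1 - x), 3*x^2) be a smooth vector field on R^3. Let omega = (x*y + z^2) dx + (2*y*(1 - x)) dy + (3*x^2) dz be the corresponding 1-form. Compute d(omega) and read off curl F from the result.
d(omega) = (0) dy ∧ dz + (-6*x + 2*z) dz ∧ dx + (-x - 2*y) dx ∧ dy; curl F = (0, -6*x + 2*z, -x - 2*y)

d omega = sum_{i<j} (∂f_j/∂x_i - ∂f_i/∂x_j) dx_i ∧ dx_j. Under the identification (dy ∧ dz, dz ∧ dx, dx ∧ dy) ↔ (e_x, e_y, e_z), the coefficients are exactly the components of curl F. Compute:
  ∂R/∂y - ∂Q/∂z = (0) - (0) = 0
  ∂P/∂z - ∂R/∂x = (2*z) - (6*x) = -6*x + 2*z
  ∂Q/∂x - ∂P/∂y = (-2*y) - (x) = -x - 2*y.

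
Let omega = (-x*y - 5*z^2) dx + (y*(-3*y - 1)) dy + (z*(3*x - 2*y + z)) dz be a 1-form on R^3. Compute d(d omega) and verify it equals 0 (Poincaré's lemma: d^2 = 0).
d(d omega) = 0

Step 1: d omega = sum_{i<j} (∂f_j/∂x_i - ∂f_i/∂x_j) dx_i ∧ dx_j:
  coeff of dx ∧ dy: x
  coeff of dx ∧ dz: 13*z
  coeff of dy ∧ dz: -2*z
Step 2: Apply d again to each 2-form coefficient. The only possible 3-form in R^3 is dx ∧ dy ∧ dz, with coefficient
  ∂(coeff of dy∧dz)/∂x - ∂(coeff of dx∧dz)/∂y + ∂(coeff of dx∧dy)/∂z
  = ∂/∂x (-2*z) - ∂/∂y (13*z) + ∂/∂z (x).
Each of these terms simplifies to sums of mixed partials that cancel in pairs. The result is 0 (by equality of mixed partials for smooth functions — Schwarz / Clairaut).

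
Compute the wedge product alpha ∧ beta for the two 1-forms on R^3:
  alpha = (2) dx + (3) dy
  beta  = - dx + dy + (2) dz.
alpha ∧ beta = (5) dx ∧ dy + (4) dx ∧ dz + (6) dy ∧ dz

Distribute the wedge, using dx_i ∧ dx_j = -dx_j ∧ dx_i and dx_i ∧ dx_i = 0. For each pair (i, j) with i < j, the coefficient of dx_i ∧ dx_j in alpha ∧ beta is (alpha_i * beta_j - alpha_j * beta_i). Collecting: alpha ∧ beta = (5) dx ∧ dy + (4) dx ∧ dz + (6) dy ∧ dz.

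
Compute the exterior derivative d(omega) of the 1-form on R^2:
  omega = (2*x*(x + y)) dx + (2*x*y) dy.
d(omega) = (-2*x + 2*y) dx ∧ dy

For a 1-form omega = sum_i f_i dx_i, the exterior derivative is
  d(omega) = sum_{i < j} (∂f_j/∂x_i - ∂f_i/∂x_j) dx_i ∧ dx_j.
  coefficient of dx ∧ dy: ∂f_2/∂x - ∂f_1/∂y = ∂(2*x*y)/∂x - ∂(2*x*(x + y))/∂y = -2*x + 2*y
Assembling: d(omega) = (-2*x + 2*y) dx ∧ dy.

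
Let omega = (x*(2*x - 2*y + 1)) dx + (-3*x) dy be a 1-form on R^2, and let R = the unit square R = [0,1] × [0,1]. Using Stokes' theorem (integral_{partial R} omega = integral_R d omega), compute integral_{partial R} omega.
integral_(partial R) omega = -2

Stokes: integral_partial_R omega = integral_R d omega with d omega = (∂Q/∂x - ∂P/∂y) dx ∧ dy.
  ∂Q/∂x = -3
  ∂P/∂y = -2*x
  integrand = ∂Q/∂x - ∂P/∂y = 2*x - 3.
Integrating over R: integral_0^1 integral_0^1 (2*x - 3) dx dy = -2.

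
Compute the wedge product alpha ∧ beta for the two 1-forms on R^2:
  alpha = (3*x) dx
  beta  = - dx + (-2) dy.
alpha ∧ beta = (-6*x) dx ∧ dy

Distribute the wedge, using dx_i ∧ dx_j = -dx_j ∧ dx_i and dx_i ∧ dx_i = 0. For each pair (i, j) with i < j, the coefficient of dx_i ∧ dx_j in alpha ∧ beta is (alpha_i * beta_j - alpha_j * beta_i). Collecting: alpha ∧ beta = (-6*x) dx ∧ dy.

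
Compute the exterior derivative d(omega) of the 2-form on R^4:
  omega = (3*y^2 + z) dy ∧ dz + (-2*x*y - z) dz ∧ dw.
d(omega) = (-2*y) dx ∧ dz ∧ dw + (-2*x) dy ∧ dz ∧ dw

For a 2-form omega = sum_{i<j} g_{ij} dx_i ∧ dx_j, the exterior derivative is
  d(omega) = sum_{i<j} d(g_{ij}) ∧ dx_i ∧ dx_j = sum_{i<j, k} (∂g_{ij}/∂x_k) dx_k ∧ dx_i ∧ dx_j.
Expand each term, using dx_k ∧ dx_i ∧ dx_j = sgn(permutation) dx_{(a)} ∧ dx_{(b)} ∧ dx_{(c)} with (a < b < c) sorted:
  d(-2*x*y - z) includes (∂/∂x)(-2*x*y - z) dx = (-2*y) dx, which multiplied by dz ∧ dw gives (-2*y) dx ∧ dz ∧ dw
  d(-2*x*y - z) includes (∂/∂y)(-2*x*y - z) dy = (-2*x) dy, which multiplied by dz ∧ dw gives (-2*x) dy ∧ dz ∧ dw
Collecting like 3-forms: d(omega) = (-2*y) dx ∧ dz ∧ dw + (-2*x) dy ∧ dz ∧ dw.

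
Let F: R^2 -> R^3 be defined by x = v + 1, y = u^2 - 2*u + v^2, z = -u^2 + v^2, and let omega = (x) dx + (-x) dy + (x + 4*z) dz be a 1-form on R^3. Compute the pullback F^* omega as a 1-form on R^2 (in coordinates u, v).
F^* omega = (8*u^3 - 8*u*v^2 - 4*u*v - 4*u + 2*v + 2) du + (-8*u^2*v + 8*v^3 + v + 1) dv

Using F^*(f dg) = (f ∘ F) d(g ∘ F), substitute each coordinate x_i by F_i(u, v) in f_i, and replace dx_i by d F_i = (∂F_i/∂u) du + (∂F_i/∂v) dv.
  For the x component: f_1(F) = v + 1; d F_1 = (0) du + (1) dv
  For the y component: f_2(F) = -v - 1; d F_2 = (2*u - 2) du + (2*v) dv
  For the z component: f_3(F) = -4*u^2 + 4*v^2 + v + 1; d F_3 = (-2*u) du + (2*v) dv
Combining and collecting du, dv coefficients:
  coeff of du: 8*u^3 - 8*u*v^2 - 4*u*v - 4*u + 2*v + 2
  coeff of dv: -8*u^2*v + 8*v^3 + v + 1
F^* omega = (8*u^3 - 8*u*v^2 - 4*u*v - 4*u + 2*v + 2) du + (-8*u^2*v + 8*v^3 + v + 1) dv.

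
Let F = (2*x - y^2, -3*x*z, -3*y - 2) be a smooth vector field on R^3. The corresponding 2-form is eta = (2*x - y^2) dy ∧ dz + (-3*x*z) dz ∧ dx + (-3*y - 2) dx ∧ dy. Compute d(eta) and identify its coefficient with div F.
d(eta) = (2) dx ∧ dy ∧ dz; div F = 2

For a 2-form in R^3 of the form above, applying d gives a 3-form with coefficient ∂P/∂x + ∂Q/∂y + ∂R/∂z:
  ∂P/∂x = 2
  ∂Q/∂y = 0
  ∂R/∂z = 0
Sum = 2, which is exactly div F.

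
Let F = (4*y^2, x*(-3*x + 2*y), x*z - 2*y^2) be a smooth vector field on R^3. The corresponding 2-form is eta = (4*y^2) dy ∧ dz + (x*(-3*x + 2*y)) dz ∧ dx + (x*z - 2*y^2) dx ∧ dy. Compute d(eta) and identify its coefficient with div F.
d(eta) = (3*x) dx ∧ dy ∧ dz; div F = 3*x

For a 2-form in R^3 of the form above, applying d gives a 3-form with coefficient ∂P/∂x + ∂Q/∂y + ∂R/∂z:
  ∂P/∂x = 0
  ∂Q/∂y = 2*x
  ∂R/∂z = x
Sum = 3*x, which is exactly div F.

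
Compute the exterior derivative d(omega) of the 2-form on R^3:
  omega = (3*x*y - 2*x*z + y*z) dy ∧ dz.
d(omega) = (3*y - 2*z) dx ∧ dy ∧ dz

For a 2-form omega = sum_{i<j} g_{ij} dx_i ∧ dx_j, the exterior derivative is
  d(omega) = sum_{i<j} d(g_{ij}) ∧ dx_i ∧ dx_j = sum_{i<j, k} (∂g_{ij}/∂x_k) dx_k ∧ dx_i ∧ dx_j.
Expand each term, using dx_k ∧ dx_i ∧ dx_j = sgn(permutation) dx_{(a)} ∧ dx_{(b)} ∧ dx_{(c)} with (a < b < c) sorted:
  d(3*x*y - 2*x*z + y*z) includes (∂/∂x)(3*x*y - 2*x*z + y*z) dx = (3*y - 2*z) dx, which multiplied by dy ∧ dz gives (3*y - 2*z) dx ∧ dy ∧ dz
Collecting like 3-forms: d(omega) = (3*y - 2*z) dx ∧ dy ∧ dz.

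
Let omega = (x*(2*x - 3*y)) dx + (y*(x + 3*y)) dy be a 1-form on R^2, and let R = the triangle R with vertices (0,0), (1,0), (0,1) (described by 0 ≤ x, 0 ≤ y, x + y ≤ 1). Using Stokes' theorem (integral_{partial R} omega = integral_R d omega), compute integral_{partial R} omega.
integral_(partial R) omega = 2/3

Stokes: integral_partial_R omega = integral_R d omega with d omega = (∂Q/∂x - ∂P/∂y) dx ∧ dy.
  ∂Q/∂x = y
  ∂P/∂y = -3*x
  integrand = ∂Q/∂x - ∂P/∂y = 3*x + y.
Integrating over R: integral_0^1 integral_0^{1-x} (3*x + y) dy dx = 2/3.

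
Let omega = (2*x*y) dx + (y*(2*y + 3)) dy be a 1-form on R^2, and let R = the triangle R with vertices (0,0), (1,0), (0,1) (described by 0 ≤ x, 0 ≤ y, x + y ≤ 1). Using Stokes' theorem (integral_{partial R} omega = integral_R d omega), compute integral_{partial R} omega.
integral_(partial R) omega = -1/3

Stokes: integral_partial_R omega = integral_R d omega with d omega = (∂Q/∂x - ∂P/∂y) dx ∧ dy.
  ∂Q/∂x = 0
  ∂P/∂y = 2*x
  integrand = ∂Q/∂x - ∂P/∂y = -2*x.
Integrating over R: integral_0^1 integral_0^{1-x} (-2*x) dy dx = -1/3.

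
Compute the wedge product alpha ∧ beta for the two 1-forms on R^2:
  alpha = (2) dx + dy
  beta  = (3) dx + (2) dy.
alpha ∧ beta = (1) dx ∧ dy

Distribute the wedge, using dx_i ∧ dx_j = -dx_j ∧ dx_i and dx_i ∧ dx_i = 0. For each pair (i, j) with i < j, the coefficient of dx_i ∧ dx_j in alpha ∧ beta is (alpha_i * beta_j - alpha_j * beta_i). Collecting: alpha ∧ beta = (1) dx ∧ dy.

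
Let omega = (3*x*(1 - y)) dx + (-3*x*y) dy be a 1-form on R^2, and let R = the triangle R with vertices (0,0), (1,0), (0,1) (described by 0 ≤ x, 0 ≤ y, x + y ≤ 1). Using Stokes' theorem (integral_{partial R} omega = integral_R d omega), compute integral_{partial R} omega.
integral_(partial R) omega = 0

Stokes: integral_partial_R omega = integral_R d omega with d omega = (∂Q/∂x - ∂P/∂y) dx ∧ dy.
  ∂Q/∂x = -3*y
  ∂P/∂y = -3*x
  integrand = ∂Q/∂x - ∂P/∂y = 3*x - 3*y.
Integrating over R: integral_0^1 integral_0^{1-x} (3*x - 3*y) dy dx = 0.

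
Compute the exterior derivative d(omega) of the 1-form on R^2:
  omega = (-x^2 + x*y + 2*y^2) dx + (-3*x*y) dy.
d(omega) = (-x - 7*y) dx ∧ dy

For a 1-form omega = sum_i f_i dx_i, the exterior derivative is
  d(omega) = sum_{i < j} (∂f_j/∂x_i - ∂f_i/∂x_j) dx_i ∧ dx_j.
  coefficient of dx ∧ dy: ∂f_2/∂x - ∂f_1/∂y = ∂(-3*x*y)/∂x - ∂(-x^2 + x*y + 2*y^2)/∂y = -x - 7*y
Assembling: d(omega) = (-x - 7*y) dx ∧ dy.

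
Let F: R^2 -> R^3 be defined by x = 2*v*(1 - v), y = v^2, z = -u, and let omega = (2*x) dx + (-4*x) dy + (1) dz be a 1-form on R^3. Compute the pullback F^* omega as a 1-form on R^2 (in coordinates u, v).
F^* omega = (-1) du + (8*v*(4*v^2 - 5*v + 1)) dv

Using F^*(f dg) = (f ∘ F) d(g ∘ F), substitute each coordinate x_i by F_i(u, v) in f_i, and replace dx_i by d F_i = (∂F_i/∂u) du + (∂F_i/∂v) dv.
  For the x component: f_1(F) = 4*v*(1 - v); d F_1 = (0) du + (2 - 4*v) dv
  For the y component: f_2(F) = 8*v*(v - 1); d F_2 = (0) du + (2*v) dv
  For the z component: f_3(F) = 1; d F_3 = (-1) du + (0) dv
Combining and collecting du, dv coefficients:
  coeff of du: -1
  coeff of dv: 8*v*(4*v^2 - 5*v + 1)
F^* omega = (-1) du + (8*v*(4*v^2 - 5*v + 1)) dv.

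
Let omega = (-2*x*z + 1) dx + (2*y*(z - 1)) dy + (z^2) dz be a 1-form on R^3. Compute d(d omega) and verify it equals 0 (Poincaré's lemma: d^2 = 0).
d(d omega) = 0

Step 1: d omega = sum_{i<j} (∂f_j/∂x_i - ∂f_i/∂x_j) dx_i ∧ dx_j:
  coeff of dx ∧ dy: 0
  coeff of dx ∧ dz: 2*x
  coeff of dy ∧ dz: -2*y
Step 2: Apply d again to each 2-form coefficient. The only possible 3-form in R^3 is dx ∧ dy ∧ dz, with coefficient
  ∂(coeff of dy∧dz)/∂x - ∂(coeff of dx∧dz)/∂y + ∂(coeff of dx∧dy)/∂z
  = ∂/∂x (-2*y) - ∂/∂y (2*x) + ∂/∂z (0).
Each of these terms simplifies to sums of mixed partials that cancel in pairs. The result is 0 (by equality of mixed partials for smooth functions — Schwarz / Clairaut).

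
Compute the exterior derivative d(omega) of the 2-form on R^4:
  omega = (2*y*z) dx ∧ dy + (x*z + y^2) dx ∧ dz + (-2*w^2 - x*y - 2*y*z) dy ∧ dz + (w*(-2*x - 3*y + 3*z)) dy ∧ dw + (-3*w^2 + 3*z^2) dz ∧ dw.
d(omega) = (-y) dx ∧ dy ∧ dz + (-7*w) dy ∧ dz ∧ dw + (-2*w) dx ∧ dy ∧ dw

For a 2-form omega = sum_{i<j} g_{ij} dx_i ∧ dx_j, the exterior derivative is
  d(omega) = sum_{i<j} d(g_{ij}) ∧ dx_i ∧ dx_j = sum_{i<j, k} (∂g_{ij}/∂x_k) dx_k ∧ dx_i ∧ dx_j.
Expand each term, using dx_k ∧ dx_i ∧ dx_j = sgn(permutation) dx_{(a)} ∧ dx_{(b)} ∧ dx_{(c)} with (a < b < c) sorted:
  d(2*y*z) includes (∂/∂z)(2*y*z) dz = (2*y) dz, which multiplied by dx ∧ dy gives (2*y) dx ∧ dy ∧ dz
  d(x*z + y^2) includes (∂/∂y)(x*z + y^2) dy = (2*y) dy, which multiplied by dx ∧ dz gives (-2*y) dx ∧ dy ∧ dz
  d(-2*w^2 - x*y - 2*y*z) includes (∂/∂x)(-2*w^2 - x*y - 2*y*z) dx = (-y) dx, which multiplied by dy ∧ dz gives (-y) dx ∧ dy ∧ dz
  d(-2*w^2 - x*y - 2*y*z) includes (∂/∂w)(-2*w^2 - x*y - 2*y*z) dw = (-4*w) dw, which multiplied by dy ∧ dz gives (-4*w) dy ∧ dz ∧ dw
  d(w*(-2*x - 3*y + 3*z)) includes (∂/∂x)(w*(-2*x - 3*y + 3*z)) dx = (-2*w) dx, which multiplied by dy ∧ dw gives (-2*w) dx ∧ dy ∧ dw
  d(w*(-2*x - 3*y + 3*z)) includes (∂/∂z)(w*(-2*x - 3*y + 3*z)) dz = (3*w) dz, which multiplied by dy ∧ dw gives (-3*w) dy ∧ dz ∧ dw
Collecting like 3-forms: d(omega) = (-y) dx ∧ dy ∧ dz + (-7*w) dy ∧ dz ∧ dw + (-2*w) dx ∧ dy ∧ dw.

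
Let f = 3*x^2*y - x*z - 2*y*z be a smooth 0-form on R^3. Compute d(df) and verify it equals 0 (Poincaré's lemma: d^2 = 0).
d(df) = 0

Step 1: df = sum_i (∂f/∂x_i) dx_i = (6*x*y - z) dx + (3*x^2 - 2*z) dy + (-x - 2*y) dz.
Step 2: Apply d again. Using the 1-form formula, the coefficient of dx ∧ dy in d(df) is ∂^2 f/∂x ∂y - ∂^2 f/∂y ∂x = (6*x) - (6*x) = 0 (equality of mixed partials for smooth f).
Similarly for dx ∧ dz and dy ∧ dz — all coefficients vanish. So d(df) = 0.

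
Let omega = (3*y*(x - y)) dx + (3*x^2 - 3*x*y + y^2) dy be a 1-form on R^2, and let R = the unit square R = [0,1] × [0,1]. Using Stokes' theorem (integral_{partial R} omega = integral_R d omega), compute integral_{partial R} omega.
integral_(partial R) omega = 3

Stokes: integral_partial_R omega = integral_R d omega with d omega = (∂Q/∂x - ∂P/∂y) dx ∧ dy.
  ∂Q/∂x = 6*x - 3*y
  ∂P/∂y = 3*x - 6*y
  integrand = ∂Q/∂x - ∂P/∂y = 3*x + 3*y.
Integrating over R: integral_0^1 integral_0^1 (3*x + 3*y) dx dy = 3.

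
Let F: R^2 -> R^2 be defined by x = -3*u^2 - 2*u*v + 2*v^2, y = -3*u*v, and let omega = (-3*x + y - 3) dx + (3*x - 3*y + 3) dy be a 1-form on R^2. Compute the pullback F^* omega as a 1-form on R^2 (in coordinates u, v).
F^* omega = (-54*u^3 - 9*u^2*v + 21*u*v^2 + 18*u - 6*v^3 - 3*v) du + (9*u^3 + 21*u^2*v + 6*u*v^2 - 3*u - 24*v^3 - 12*v) dv

Using F^*(f dg) = (f ∘ F) d(g ∘ F), substitute each coordinate x_i by F_i(u, v) in f_i, and replace dx_i by d F_i = (∂F_i/∂u) du + (∂F_i/∂v) dv.
  For the x component: f_1(F) = 9*u^2 + 3*u*v - 6*v^2 - 3; d F_1 = (-6*u - 2*v) du + (-2*u + 4*v) dv
  For the y component: f_2(F) = -9*u^2 + 3*u*v + 6*v^2 + 3; d F_2 = (-3*v) du + (-3*u) dv
Combining and collecting du, dv coefficients:
  coeff of du: -54*u^3 - 9*u^2*v + 21*u*v^2 + 18*u - 6*v^3 - 3*v
  coeff of dv: 9*u^3 + 21*u^2*v + 6*u*v^2 - 3*u - 24*v^3 - 12*v
F^* omega = (-54*u^3 - 9*u^2*v + 21*u*v^2 + 18*u - 6*v^3 - 3*v) du + (9*u^3 + 21*u^2*v + 6*u*v^2 - 3*u - 24*v^3 - 12*v) dv.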